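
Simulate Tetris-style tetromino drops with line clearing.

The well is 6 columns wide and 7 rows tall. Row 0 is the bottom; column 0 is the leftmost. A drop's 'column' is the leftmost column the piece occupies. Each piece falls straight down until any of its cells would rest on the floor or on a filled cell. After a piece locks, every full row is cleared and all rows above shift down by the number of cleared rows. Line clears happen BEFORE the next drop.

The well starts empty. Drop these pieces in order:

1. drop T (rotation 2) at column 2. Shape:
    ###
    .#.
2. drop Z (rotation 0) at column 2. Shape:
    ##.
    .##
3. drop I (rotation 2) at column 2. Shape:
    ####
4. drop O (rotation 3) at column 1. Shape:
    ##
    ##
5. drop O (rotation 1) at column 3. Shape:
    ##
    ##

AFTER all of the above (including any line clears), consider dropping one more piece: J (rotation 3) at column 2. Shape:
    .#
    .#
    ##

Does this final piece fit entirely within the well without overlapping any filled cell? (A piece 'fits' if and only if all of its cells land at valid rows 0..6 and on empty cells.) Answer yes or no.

Answer: no

Derivation:
Drop 1: T rot2 at col 2 lands with bottom-row=0; cleared 0 line(s) (total 0); column heights now [0 0 2 2 2 0], max=2
Drop 2: Z rot0 at col 2 lands with bottom-row=2; cleared 0 line(s) (total 0); column heights now [0 0 4 4 3 0], max=4
Drop 3: I rot2 at col 2 lands with bottom-row=4; cleared 0 line(s) (total 0); column heights now [0 0 5 5 5 5], max=5
Drop 4: O rot3 at col 1 lands with bottom-row=5; cleared 0 line(s) (total 0); column heights now [0 7 7 5 5 5], max=7
Drop 5: O rot1 at col 3 lands with bottom-row=5; cleared 0 line(s) (total 0); column heights now [0 7 7 7 7 5], max=7
Test piece J rot3 at col 2 (width 2): heights before test = [0 7 7 7 7 5]; fits = False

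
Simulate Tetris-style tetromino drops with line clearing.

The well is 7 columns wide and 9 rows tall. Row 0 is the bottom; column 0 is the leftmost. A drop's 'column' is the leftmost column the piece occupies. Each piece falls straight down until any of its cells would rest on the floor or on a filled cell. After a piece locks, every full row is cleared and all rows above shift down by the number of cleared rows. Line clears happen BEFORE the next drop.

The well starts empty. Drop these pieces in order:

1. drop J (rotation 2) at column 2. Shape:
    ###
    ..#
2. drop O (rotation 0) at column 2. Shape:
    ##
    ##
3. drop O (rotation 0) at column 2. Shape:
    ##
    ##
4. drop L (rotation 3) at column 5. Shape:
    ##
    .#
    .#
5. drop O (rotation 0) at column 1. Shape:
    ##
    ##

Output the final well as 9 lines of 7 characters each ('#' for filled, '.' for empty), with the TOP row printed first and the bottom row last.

Answer: .......
.##....
.##....
..##...
..##...
..##...
..##.##
..###.#
....#.#

Derivation:
Drop 1: J rot2 at col 2 lands with bottom-row=0; cleared 0 line(s) (total 0); column heights now [0 0 2 2 2 0 0], max=2
Drop 2: O rot0 at col 2 lands with bottom-row=2; cleared 0 line(s) (total 0); column heights now [0 0 4 4 2 0 0], max=4
Drop 3: O rot0 at col 2 lands with bottom-row=4; cleared 0 line(s) (total 0); column heights now [0 0 6 6 2 0 0], max=6
Drop 4: L rot3 at col 5 lands with bottom-row=0; cleared 0 line(s) (total 0); column heights now [0 0 6 6 2 3 3], max=6
Drop 5: O rot0 at col 1 lands with bottom-row=6; cleared 0 line(s) (total 0); column heights now [0 8 8 6 2 3 3], max=8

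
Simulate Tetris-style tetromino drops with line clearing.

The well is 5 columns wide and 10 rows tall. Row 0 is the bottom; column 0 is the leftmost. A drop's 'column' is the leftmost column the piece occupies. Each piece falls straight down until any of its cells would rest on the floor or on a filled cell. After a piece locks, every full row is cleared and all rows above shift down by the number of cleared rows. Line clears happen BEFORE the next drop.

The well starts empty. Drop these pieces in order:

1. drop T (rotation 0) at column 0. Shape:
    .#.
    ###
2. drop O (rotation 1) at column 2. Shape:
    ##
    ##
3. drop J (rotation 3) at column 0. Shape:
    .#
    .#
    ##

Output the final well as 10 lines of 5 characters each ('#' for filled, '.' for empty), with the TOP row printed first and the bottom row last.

Drop 1: T rot0 at col 0 lands with bottom-row=0; cleared 0 line(s) (total 0); column heights now [1 2 1 0 0], max=2
Drop 2: O rot1 at col 2 lands with bottom-row=1; cleared 0 line(s) (total 0); column heights now [1 2 3 3 0], max=3
Drop 3: J rot3 at col 0 lands with bottom-row=2; cleared 0 line(s) (total 0); column heights now [3 5 3 3 0], max=5

Answer: .....
.....
.....
.....
.....
.#...
.#...
####.
.###.
###..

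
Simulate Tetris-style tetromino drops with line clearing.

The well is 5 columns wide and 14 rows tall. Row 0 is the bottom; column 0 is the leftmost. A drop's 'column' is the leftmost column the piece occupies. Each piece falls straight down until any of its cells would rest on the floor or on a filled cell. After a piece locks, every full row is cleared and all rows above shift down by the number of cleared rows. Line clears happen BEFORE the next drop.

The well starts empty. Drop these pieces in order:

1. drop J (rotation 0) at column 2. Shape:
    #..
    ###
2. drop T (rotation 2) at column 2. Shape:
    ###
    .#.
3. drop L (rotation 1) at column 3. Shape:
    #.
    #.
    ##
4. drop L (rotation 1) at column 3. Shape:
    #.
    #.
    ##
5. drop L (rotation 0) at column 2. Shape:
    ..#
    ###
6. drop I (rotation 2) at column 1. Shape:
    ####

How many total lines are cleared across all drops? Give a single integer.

Drop 1: J rot0 at col 2 lands with bottom-row=0; cleared 0 line(s) (total 0); column heights now [0 0 2 1 1], max=2
Drop 2: T rot2 at col 2 lands with bottom-row=1; cleared 0 line(s) (total 0); column heights now [0 0 3 3 3], max=3
Drop 3: L rot1 at col 3 lands with bottom-row=3; cleared 0 line(s) (total 0); column heights now [0 0 3 6 4], max=6
Drop 4: L rot1 at col 3 lands with bottom-row=6; cleared 0 line(s) (total 0); column heights now [0 0 3 9 7], max=9
Drop 5: L rot0 at col 2 lands with bottom-row=9; cleared 0 line(s) (total 0); column heights now [0 0 10 10 11], max=11
Drop 6: I rot2 at col 1 lands with bottom-row=11; cleared 0 line(s) (total 0); column heights now [0 12 12 12 12], max=12

Answer: 0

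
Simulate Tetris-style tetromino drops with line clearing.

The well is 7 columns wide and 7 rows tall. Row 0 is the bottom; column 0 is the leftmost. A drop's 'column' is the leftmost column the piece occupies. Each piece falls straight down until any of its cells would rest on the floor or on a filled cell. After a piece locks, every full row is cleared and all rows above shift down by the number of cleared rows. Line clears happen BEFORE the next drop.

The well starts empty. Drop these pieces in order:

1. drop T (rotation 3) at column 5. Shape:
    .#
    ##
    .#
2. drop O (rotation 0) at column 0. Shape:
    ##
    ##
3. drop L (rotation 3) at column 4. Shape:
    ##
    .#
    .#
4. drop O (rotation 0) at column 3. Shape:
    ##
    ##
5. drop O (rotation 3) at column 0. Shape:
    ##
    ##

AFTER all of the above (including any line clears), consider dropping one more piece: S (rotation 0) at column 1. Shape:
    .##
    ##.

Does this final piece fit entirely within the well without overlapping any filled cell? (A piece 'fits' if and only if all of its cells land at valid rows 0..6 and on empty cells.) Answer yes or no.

Answer: no

Derivation:
Drop 1: T rot3 at col 5 lands with bottom-row=0; cleared 0 line(s) (total 0); column heights now [0 0 0 0 0 2 3], max=3
Drop 2: O rot0 at col 0 lands with bottom-row=0; cleared 0 line(s) (total 0); column heights now [2 2 0 0 0 2 3], max=3
Drop 3: L rot3 at col 4 lands with bottom-row=2; cleared 0 line(s) (total 0); column heights now [2 2 0 0 5 5 3], max=5
Drop 4: O rot0 at col 3 lands with bottom-row=5; cleared 0 line(s) (total 0); column heights now [2 2 0 7 7 5 3], max=7
Drop 5: O rot3 at col 0 lands with bottom-row=2; cleared 0 line(s) (total 0); column heights now [4 4 0 7 7 5 3], max=7
Test piece S rot0 at col 1 (width 3): heights before test = [4 4 0 7 7 5 3]; fits = False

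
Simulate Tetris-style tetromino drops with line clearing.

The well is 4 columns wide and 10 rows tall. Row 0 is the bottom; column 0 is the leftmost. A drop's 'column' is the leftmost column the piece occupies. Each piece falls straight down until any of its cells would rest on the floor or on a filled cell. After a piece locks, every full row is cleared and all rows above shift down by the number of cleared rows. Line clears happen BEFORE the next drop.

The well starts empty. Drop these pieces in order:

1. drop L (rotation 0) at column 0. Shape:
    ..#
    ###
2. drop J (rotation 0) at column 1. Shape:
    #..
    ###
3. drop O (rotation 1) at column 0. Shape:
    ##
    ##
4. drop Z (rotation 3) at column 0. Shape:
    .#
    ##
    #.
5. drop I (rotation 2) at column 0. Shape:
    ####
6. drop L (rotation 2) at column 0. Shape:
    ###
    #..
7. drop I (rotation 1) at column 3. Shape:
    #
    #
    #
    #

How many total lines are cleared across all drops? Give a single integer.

Drop 1: L rot0 at col 0 lands with bottom-row=0; cleared 0 line(s) (total 0); column heights now [1 1 2 0], max=2
Drop 2: J rot0 at col 1 lands with bottom-row=2; cleared 0 line(s) (total 0); column heights now [1 4 3 3], max=4
Drop 3: O rot1 at col 0 lands with bottom-row=4; cleared 0 line(s) (total 0); column heights now [6 6 3 3], max=6
Drop 4: Z rot3 at col 0 lands with bottom-row=6; cleared 0 line(s) (total 0); column heights now [8 9 3 3], max=9
Drop 5: I rot2 at col 0 lands with bottom-row=9; cleared 1 line(s) (total 1); column heights now [8 9 3 3], max=9
Drop 6: L rot2 at col 0 lands with bottom-row=8; cleared 0 line(s) (total 1); column heights now [10 10 10 3], max=10
Drop 7: I rot1 at col 3 lands with bottom-row=3; cleared 0 line(s) (total 1); column heights now [10 10 10 7], max=10

Answer: 1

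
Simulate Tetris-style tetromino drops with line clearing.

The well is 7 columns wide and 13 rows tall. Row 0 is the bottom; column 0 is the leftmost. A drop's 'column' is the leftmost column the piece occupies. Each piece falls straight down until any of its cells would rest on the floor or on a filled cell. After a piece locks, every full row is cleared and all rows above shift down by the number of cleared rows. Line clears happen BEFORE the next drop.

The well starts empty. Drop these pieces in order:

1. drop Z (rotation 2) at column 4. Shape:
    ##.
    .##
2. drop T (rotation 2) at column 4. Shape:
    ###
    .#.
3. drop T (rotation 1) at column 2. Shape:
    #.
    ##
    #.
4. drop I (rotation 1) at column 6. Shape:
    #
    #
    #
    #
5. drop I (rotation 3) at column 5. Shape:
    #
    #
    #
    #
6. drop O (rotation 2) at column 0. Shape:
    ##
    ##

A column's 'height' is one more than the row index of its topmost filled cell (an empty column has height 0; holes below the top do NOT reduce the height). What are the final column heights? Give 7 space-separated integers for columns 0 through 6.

Answer: 2 2 3 2 4 8 8

Derivation:
Drop 1: Z rot2 at col 4 lands with bottom-row=0; cleared 0 line(s) (total 0); column heights now [0 0 0 0 2 2 1], max=2
Drop 2: T rot2 at col 4 lands with bottom-row=2; cleared 0 line(s) (total 0); column heights now [0 0 0 0 4 4 4], max=4
Drop 3: T rot1 at col 2 lands with bottom-row=0; cleared 0 line(s) (total 0); column heights now [0 0 3 2 4 4 4], max=4
Drop 4: I rot1 at col 6 lands with bottom-row=4; cleared 0 line(s) (total 0); column heights now [0 0 3 2 4 4 8], max=8
Drop 5: I rot3 at col 5 lands with bottom-row=4; cleared 0 line(s) (total 0); column heights now [0 0 3 2 4 8 8], max=8
Drop 6: O rot2 at col 0 lands with bottom-row=0; cleared 0 line(s) (total 0); column heights now [2 2 3 2 4 8 8], max=8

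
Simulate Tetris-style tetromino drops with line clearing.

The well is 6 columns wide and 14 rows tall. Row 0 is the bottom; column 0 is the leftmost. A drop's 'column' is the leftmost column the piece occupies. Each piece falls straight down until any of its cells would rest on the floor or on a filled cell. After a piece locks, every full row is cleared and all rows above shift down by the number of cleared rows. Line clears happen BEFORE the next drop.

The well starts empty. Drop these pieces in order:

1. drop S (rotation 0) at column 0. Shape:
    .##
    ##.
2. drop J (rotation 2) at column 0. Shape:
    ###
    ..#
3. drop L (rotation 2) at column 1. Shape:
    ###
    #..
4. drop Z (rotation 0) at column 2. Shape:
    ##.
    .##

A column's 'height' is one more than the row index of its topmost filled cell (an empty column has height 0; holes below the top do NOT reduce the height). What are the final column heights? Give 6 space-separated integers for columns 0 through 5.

Answer: 4 6 8 8 7 0

Derivation:
Drop 1: S rot0 at col 0 lands with bottom-row=0; cleared 0 line(s) (total 0); column heights now [1 2 2 0 0 0], max=2
Drop 2: J rot2 at col 0 lands with bottom-row=2; cleared 0 line(s) (total 0); column heights now [4 4 4 0 0 0], max=4
Drop 3: L rot2 at col 1 lands with bottom-row=4; cleared 0 line(s) (total 0); column heights now [4 6 6 6 0 0], max=6
Drop 4: Z rot0 at col 2 lands with bottom-row=6; cleared 0 line(s) (total 0); column heights now [4 6 8 8 7 0], max=8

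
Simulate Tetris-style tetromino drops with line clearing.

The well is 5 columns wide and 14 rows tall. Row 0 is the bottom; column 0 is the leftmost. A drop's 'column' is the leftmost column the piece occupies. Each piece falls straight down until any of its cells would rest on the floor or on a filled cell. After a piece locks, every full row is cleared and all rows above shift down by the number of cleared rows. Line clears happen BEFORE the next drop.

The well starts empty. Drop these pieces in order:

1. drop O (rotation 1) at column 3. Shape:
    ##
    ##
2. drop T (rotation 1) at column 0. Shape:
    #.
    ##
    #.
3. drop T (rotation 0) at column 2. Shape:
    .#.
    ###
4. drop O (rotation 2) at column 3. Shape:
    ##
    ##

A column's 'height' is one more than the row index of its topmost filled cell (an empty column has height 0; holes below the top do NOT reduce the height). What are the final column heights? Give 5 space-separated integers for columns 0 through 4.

Answer: 3 2 3 6 6

Derivation:
Drop 1: O rot1 at col 3 lands with bottom-row=0; cleared 0 line(s) (total 0); column heights now [0 0 0 2 2], max=2
Drop 2: T rot1 at col 0 lands with bottom-row=0; cleared 0 line(s) (total 0); column heights now [3 2 0 2 2], max=3
Drop 3: T rot0 at col 2 lands with bottom-row=2; cleared 0 line(s) (total 0); column heights now [3 2 3 4 3], max=4
Drop 4: O rot2 at col 3 lands with bottom-row=4; cleared 0 line(s) (total 0); column heights now [3 2 3 6 6], max=6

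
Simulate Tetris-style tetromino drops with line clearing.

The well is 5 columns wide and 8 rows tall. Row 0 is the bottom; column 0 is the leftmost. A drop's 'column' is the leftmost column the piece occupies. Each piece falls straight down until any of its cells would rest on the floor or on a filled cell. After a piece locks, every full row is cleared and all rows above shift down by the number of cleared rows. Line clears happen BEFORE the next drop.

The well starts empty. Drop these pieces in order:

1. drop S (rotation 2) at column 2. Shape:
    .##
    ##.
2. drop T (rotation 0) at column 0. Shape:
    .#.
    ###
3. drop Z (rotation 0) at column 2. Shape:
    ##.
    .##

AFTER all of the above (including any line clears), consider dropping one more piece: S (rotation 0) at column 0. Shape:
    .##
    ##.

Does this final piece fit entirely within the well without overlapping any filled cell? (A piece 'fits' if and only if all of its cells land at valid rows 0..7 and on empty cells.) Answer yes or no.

Answer: yes

Derivation:
Drop 1: S rot2 at col 2 lands with bottom-row=0; cleared 0 line(s) (total 0); column heights now [0 0 1 2 2], max=2
Drop 2: T rot0 at col 0 lands with bottom-row=1; cleared 1 line(s) (total 1); column heights now [0 2 1 1 0], max=2
Drop 3: Z rot0 at col 2 lands with bottom-row=1; cleared 0 line(s) (total 1); column heights now [0 2 3 3 2], max=3
Test piece S rot0 at col 0 (width 3): heights before test = [0 2 3 3 2]; fits = True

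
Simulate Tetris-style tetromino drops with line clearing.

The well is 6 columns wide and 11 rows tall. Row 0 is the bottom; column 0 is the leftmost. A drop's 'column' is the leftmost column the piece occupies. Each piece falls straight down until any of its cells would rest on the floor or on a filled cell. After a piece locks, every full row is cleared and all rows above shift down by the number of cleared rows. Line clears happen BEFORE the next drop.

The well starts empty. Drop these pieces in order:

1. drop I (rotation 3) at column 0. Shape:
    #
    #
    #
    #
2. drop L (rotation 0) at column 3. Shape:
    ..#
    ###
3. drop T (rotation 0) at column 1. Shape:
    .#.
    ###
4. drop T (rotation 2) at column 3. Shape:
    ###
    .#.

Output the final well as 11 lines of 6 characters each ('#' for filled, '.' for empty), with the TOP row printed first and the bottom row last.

Answer: ......
......
......
......
......
......
......
......
#.....
#.####
#..###

Derivation:
Drop 1: I rot3 at col 0 lands with bottom-row=0; cleared 0 line(s) (total 0); column heights now [4 0 0 0 0 0], max=4
Drop 2: L rot0 at col 3 lands with bottom-row=0; cleared 0 line(s) (total 0); column heights now [4 0 0 1 1 2], max=4
Drop 3: T rot0 at col 1 lands with bottom-row=1; cleared 0 line(s) (total 0); column heights now [4 2 3 2 1 2], max=4
Drop 4: T rot2 at col 3 lands with bottom-row=1; cleared 1 line(s) (total 1); column heights now [3 0 2 2 2 2], max=3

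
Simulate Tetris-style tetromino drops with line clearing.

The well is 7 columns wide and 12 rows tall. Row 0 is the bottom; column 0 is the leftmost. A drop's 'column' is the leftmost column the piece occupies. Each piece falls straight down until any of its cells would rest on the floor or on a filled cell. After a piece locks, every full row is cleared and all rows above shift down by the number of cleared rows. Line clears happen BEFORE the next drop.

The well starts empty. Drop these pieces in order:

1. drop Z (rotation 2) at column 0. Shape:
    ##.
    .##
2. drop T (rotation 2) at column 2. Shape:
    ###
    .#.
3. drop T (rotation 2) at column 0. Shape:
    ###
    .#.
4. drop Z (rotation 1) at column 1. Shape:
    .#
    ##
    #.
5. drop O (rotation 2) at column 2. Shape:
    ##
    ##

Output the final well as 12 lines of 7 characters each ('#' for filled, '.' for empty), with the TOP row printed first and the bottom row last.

Drop 1: Z rot2 at col 0 lands with bottom-row=0; cleared 0 line(s) (total 0); column heights now [2 2 1 0 0 0 0], max=2
Drop 2: T rot2 at col 2 lands with bottom-row=0; cleared 0 line(s) (total 0); column heights now [2 2 2 2 2 0 0], max=2
Drop 3: T rot2 at col 0 lands with bottom-row=2; cleared 0 line(s) (total 0); column heights now [4 4 4 2 2 0 0], max=4
Drop 4: Z rot1 at col 1 lands with bottom-row=4; cleared 0 line(s) (total 0); column heights now [4 6 7 2 2 0 0], max=7
Drop 5: O rot2 at col 2 lands with bottom-row=7; cleared 0 line(s) (total 0); column heights now [4 6 9 9 2 0 0], max=9

Answer: .......
.......
.......
..##...
..##...
..#....
.##....
.#.....
###....
.#.....
#####..
.###...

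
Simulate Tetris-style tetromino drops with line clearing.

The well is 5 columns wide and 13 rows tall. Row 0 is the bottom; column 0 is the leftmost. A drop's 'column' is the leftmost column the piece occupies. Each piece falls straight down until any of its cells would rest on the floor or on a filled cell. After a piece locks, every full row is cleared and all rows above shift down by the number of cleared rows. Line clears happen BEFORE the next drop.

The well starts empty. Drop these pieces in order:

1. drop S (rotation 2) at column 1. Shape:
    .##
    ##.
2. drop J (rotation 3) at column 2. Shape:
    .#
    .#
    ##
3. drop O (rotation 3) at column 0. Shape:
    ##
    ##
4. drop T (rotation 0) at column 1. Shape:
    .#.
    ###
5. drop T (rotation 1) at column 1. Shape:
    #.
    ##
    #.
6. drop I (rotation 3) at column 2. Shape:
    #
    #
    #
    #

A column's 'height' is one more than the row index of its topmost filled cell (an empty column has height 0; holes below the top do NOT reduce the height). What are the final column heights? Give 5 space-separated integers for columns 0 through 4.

Drop 1: S rot2 at col 1 lands with bottom-row=0; cleared 0 line(s) (total 0); column heights now [0 1 2 2 0], max=2
Drop 2: J rot3 at col 2 lands with bottom-row=2; cleared 0 line(s) (total 0); column heights now [0 1 3 5 0], max=5
Drop 3: O rot3 at col 0 lands with bottom-row=1; cleared 0 line(s) (total 0); column heights now [3 3 3 5 0], max=5
Drop 4: T rot0 at col 1 lands with bottom-row=5; cleared 0 line(s) (total 0); column heights now [3 6 7 6 0], max=7
Drop 5: T rot1 at col 1 lands with bottom-row=6; cleared 0 line(s) (total 0); column heights now [3 9 8 6 0], max=9
Drop 6: I rot3 at col 2 lands with bottom-row=8; cleared 0 line(s) (total 0); column heights now [3 9 12 6 0], max=12

Answer: 3 9 12 6 0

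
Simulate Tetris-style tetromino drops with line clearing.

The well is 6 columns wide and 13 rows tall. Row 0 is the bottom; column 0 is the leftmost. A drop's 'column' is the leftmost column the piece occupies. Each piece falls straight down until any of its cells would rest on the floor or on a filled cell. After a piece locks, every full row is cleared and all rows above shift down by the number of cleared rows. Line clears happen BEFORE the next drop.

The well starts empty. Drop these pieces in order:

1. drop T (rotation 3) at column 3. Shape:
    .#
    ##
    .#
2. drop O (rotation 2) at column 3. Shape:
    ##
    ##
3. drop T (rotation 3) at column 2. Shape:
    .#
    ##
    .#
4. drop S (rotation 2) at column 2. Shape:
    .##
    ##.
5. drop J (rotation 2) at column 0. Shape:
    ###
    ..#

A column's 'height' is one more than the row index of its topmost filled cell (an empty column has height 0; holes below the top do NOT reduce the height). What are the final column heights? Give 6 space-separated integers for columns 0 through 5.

Answer: 11 11 11 10 10 0

Derivation:
Drop 1: T rot3 at col 3 lands with bottom-row=0; cleared 0 line(s) (total 0); column heights now [0 0 0 2 3 0], max=3
Drop 2: O rot2 at col 3 lands with bottom-row=3; cleared 0 line(s) (total 0); column heights now [0 0 0 5 5 0], max=5
Drop 3: T rot3 at col 2 lands with bottom-row=5; cleared 0 line(s) (total 0); column heights now [0 0 7 8 5 0], max=8
Drop 4: S rot2 at col 2 lands with bottom-row=8; cleared 0 line(s) (total 0); column heights now [0 0 9 10 10 0], max=10
Drop 5: J rot2 at col 0 lands with bottom-row=9; cleared 0 line(s) (total 0); column heights now [11 11 11 10 10 0], max=11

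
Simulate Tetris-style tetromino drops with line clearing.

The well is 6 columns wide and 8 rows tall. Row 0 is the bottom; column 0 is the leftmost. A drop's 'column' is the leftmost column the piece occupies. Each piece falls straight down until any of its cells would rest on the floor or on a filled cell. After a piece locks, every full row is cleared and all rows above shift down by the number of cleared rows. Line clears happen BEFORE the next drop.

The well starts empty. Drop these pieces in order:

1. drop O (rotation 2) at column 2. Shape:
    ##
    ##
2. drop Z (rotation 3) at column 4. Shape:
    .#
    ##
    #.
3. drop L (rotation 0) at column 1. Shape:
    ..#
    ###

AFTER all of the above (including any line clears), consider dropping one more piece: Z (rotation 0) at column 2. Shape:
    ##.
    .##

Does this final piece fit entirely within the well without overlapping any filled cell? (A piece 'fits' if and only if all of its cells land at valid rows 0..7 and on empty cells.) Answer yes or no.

Drop 1: O rot2 at col 2 lands with bottom-row=0; cleared 0 line(s) (total 0); column heights now [0 0 2 2 0 0], max=2
Drop 2: Z rot3 at col 4 lands with bottom-row=0; cleared 0 line(s) (total 0); column heights now [0 0 2 2 2 3], max=3
Drop 3: L rot0 at col 1 lands with bottom-row=2; cleared 0 line(s) (total 0); column heights now [0 3 3 4 2 3], max=4
Test piece Z rot0 at col 2 (width 3): heights before test = [0 3 3 4 2 3]; fits = True

Answer: yes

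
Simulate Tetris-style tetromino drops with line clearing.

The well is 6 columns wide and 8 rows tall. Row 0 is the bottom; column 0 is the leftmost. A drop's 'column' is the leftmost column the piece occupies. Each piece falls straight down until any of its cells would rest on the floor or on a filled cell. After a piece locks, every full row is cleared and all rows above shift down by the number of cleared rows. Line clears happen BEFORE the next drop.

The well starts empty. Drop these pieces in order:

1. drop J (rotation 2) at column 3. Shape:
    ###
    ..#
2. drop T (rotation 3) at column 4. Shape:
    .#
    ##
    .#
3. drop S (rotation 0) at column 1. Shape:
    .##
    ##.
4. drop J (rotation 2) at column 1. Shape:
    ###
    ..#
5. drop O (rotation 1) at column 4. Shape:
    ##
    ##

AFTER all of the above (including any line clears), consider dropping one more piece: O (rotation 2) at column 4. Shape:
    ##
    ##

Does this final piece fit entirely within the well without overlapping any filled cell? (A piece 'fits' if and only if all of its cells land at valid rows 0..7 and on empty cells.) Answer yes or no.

Drop 1: J rot2 at col 3 lands with bottom-row=0; cleared 0 line(s) (total 0); column heights now [0 0 0 2 2 2], max=2
Drop 2: T rot3 at col 4 lands with bottom-row=2; cleared 0 line(s) (total 0); column heights now [0 0 0 2 4 5], max=5
Drop 3: S rot0 at col 1 lands with bottom-row=1; cleared 0 line(s) (total 0); column heights now [0 2 3 3 4 5], max=5
Drop 4: J rot2 at col 1 lands with bottom-row=3; cleared 0 line(s) (total 0); column heights now [0 5 5 5 4 5], max=5
Drop 5: O rot1 at col 4 lands with bottom-row=5; cleared 0 line(s) (total 0); column heights now [0 5 5 5 7 7], max=7
Test piece O rot2 at col 4 (width 2): heights before test = [0 5 5 5 7 7]; fits = False

Answer: no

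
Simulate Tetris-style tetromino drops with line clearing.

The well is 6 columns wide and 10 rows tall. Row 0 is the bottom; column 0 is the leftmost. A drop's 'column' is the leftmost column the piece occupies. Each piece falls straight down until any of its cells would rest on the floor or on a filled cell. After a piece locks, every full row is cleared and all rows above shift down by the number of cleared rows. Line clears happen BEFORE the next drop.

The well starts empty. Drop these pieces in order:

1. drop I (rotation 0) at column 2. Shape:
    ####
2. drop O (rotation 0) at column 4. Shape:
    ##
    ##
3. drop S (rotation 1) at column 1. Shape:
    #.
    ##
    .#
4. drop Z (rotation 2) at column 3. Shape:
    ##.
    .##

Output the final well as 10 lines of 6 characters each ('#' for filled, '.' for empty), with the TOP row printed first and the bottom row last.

Drop 1: I rot0 at col 2 lands with bottom-row=0; cleared 0 line(s) (total 0); column heights now [0 0 1 1 1 1], max=1
Drop 2: O rot0 at col 4 lands with bottom-row=1; cleared 0 line(s) (total 0); column heights now [0 0 1 1 3 3], max=3
Drop 3: S rot1 at col 1 lands with bottom-row=1; cleared 0 line(s) (total 0); column heights now [0 4 3 1 3 3], max=4
Drop 4: Z rot2 at col 3 lands with bottom-row=3; cleared 0 line(s) (total 0); column heights now [0 4 3 5 5 4], max=5

Answer: ......
......
......
......
......
...##.
.#..##
.##.##
..#.##
..####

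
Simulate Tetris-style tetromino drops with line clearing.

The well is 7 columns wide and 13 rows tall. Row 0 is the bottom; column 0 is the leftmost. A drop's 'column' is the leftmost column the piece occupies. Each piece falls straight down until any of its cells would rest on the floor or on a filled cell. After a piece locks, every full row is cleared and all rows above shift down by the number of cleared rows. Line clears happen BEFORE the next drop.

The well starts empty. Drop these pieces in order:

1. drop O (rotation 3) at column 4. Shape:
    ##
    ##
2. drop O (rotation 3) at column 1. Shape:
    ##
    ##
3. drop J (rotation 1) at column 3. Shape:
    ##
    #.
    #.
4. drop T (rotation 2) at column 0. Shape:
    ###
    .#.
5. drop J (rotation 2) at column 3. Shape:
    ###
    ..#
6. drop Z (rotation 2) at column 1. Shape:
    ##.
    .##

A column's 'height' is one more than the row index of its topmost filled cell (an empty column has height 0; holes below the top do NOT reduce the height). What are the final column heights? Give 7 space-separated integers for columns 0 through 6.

Answer: 4 6 6 5 4 4 0

Derivation:
Drop 1: O rot3 at col 4 lands with bottom-row=0; cleared 0 line(s) (total 0); column heights now [0 0 0 0 2 2 0], max=2
Drop 2: O rot3 at col 1 lands with bottom-row=0; cleared 0 line(s) (total 0); column heights now [0 2 2 0 2 2 0], max=2
Drop 3: J rot1 at col 3 lands with bottom-row=0; cleared 0 line(s) (total 0); column heights now [0 2 2 3 3 2 0], max=3
Drop 4: T rot2 at col 0 lands with bottom-row=2; cleared 0 line(s) (total 0); column heights now [4 4 4 3 3 2 0], max=4
Drop 5: J rot2 at col 3 lands with bottom-row=2; cleared 0 line(s) (total 0); column heights now [4 4 4 4 4 4 0], max=4
Drop 6: Z rot2 at col 1 lands with bottom-row=4; cleared 0 line(s) (total 0); column heights now [4 6 6 5 4 4 0], max=6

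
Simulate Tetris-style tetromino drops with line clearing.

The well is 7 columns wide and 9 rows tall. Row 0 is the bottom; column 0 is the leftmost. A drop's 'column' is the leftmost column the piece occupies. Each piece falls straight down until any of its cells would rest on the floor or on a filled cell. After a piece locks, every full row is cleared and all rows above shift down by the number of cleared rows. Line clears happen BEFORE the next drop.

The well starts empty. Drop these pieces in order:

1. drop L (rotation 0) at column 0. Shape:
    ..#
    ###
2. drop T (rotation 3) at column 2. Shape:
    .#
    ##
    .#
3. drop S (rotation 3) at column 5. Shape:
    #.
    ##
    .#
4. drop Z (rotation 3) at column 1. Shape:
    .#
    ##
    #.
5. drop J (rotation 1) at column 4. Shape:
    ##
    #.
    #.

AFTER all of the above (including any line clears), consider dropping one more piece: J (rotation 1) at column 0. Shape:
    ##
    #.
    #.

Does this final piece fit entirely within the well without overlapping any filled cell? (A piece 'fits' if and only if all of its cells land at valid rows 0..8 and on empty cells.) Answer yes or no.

Drop 1: L rot0 at col 0 lands with bottom-row=0; cleared 0 line(s) (total 0); column heights now [1 1 2 0 0 0 0], max=2
Drop 2: T rot3 at col 2 lands with bottom-row=1; cleared 0 line(s) (total 0); column heights now [1 1 3 4 0 0 0], max=4
Drop 3: S rot3 at col 5 lands with bottom-row=0; cleared 0 line(s) (total 0); column heights now [1 1 3 4 0 3 2], max=4
Drop 4: Z rot3 at col 1 lands with bottom-row=2; cleared 0 line(s) (total 0); column heights now [1 4 5 4 0 3 2], max=5
Drop 5: J rot1 at col 4 lands with bottom-row=1; cleared 0 line(s) (total 0); column heights now [1 4 5 4 4 4 2], max=5
Test piece J rot1 at col 0 (width 2): heights before test = [1 4 5 4 4 4 2]; fits = True

Answer: yes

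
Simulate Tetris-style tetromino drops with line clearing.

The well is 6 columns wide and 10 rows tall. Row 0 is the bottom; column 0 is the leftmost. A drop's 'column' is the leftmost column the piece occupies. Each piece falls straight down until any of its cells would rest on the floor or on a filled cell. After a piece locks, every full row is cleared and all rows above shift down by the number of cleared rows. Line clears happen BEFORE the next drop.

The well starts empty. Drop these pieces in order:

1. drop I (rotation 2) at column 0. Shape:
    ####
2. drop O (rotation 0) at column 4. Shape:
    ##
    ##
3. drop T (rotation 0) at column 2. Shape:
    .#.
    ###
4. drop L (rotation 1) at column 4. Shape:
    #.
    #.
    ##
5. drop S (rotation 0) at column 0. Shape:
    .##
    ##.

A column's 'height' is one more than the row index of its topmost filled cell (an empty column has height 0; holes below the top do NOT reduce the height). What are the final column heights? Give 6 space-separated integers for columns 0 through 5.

Answer: 2 3 3 3 5 3

Derivation:
Drop 1: I rot2 at col 0 lands with bottom-row=0; cleared 0 line(s) (total 0); column heights now [1 1 1 1 0 0], max=1
Drop 2: O rot0 at col 4 lands with bottom-row=0; cleared 1 line(s) (total 1); column heights now [0 0 0 0 1 1], max=1
Drop 3: T rot0 at col 2 lands with bottom-row=1; cleared 0 line(s) (total 1); column heights now [0 0 2 3 2 1], max=3
Drop 4: L rot1 at col 4 lands with bottom-row=2; cleared 0 line(s) (total 1); column heights now [0 0 2 3 5 3], max=5
Drop 5: S rot0 at col 0 lands with bottom-row=1; cleared 0 line(s) (total 1); column heights now [2 3 3 3 5 3], max=5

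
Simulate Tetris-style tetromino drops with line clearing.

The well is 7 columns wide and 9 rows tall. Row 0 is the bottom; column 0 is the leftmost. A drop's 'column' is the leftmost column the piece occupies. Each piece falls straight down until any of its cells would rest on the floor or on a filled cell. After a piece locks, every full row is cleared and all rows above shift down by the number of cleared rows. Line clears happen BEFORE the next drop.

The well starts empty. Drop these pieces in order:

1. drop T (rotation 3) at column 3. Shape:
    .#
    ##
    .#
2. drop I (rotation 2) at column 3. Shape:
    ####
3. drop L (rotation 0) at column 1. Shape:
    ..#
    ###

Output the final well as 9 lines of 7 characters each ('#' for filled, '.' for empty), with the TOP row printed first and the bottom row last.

Answer: .......
.......
.......
...#...
.###...
...####
....#..
...##..
....#..

Derivation:
Drop 1: T rot3 at col 3 lands with bottom-row=0; cleared 0 line(s) (total 0); column heights now [0 0 0 2 3 0 0], max=3
Drop 2: I rot2 at col 3 lands with bottom-row=3; cleared 0 line(s) (total 0); column heights now [0 0 0 4 4 4 4], max=4
Drop 3: L rot0 at col 1 lands with bottom-row=4; cleared 0 line(s) (total 0); column heights now [0 5 5 6 4 4 4], max=6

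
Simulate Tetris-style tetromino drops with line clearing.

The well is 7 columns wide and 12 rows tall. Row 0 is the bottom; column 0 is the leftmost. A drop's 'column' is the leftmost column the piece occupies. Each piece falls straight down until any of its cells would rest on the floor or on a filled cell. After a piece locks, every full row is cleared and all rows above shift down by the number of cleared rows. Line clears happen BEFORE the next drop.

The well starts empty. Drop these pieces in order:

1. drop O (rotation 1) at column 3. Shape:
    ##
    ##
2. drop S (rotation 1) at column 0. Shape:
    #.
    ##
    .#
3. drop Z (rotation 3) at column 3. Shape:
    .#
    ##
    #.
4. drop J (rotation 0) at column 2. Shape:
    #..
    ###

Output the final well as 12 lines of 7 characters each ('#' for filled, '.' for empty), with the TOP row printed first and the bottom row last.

Drop 1: O rot1 at col 3 lands with bottom-row=0; cleared 0 line(s) (total 0); column heights now [0 0 0 2 2 0 0], max=2
Drop 2: S rot1 at col 0 lands with bottom-row=0; cleared 0 line(s) (total 0); column heights now [3 2 0 2 2 0 0], max=3
Drop 3: Z rot3 at col 3 lands with bottom-row=2; cleared 0 line(s) (total 0); column heights now [3 2 0 4 5 0 0], max=5
Drop 4: J rot0 at col 2 lands with bottom-row=5; cleared 0 line(s) (total 0); column heights now [3 2 7 6 6 0 0], max=7

Answer: .......
.......
.......
.......
.......
..#....
..###..
....#..
...##..
#..#...
##.##..
.#.##..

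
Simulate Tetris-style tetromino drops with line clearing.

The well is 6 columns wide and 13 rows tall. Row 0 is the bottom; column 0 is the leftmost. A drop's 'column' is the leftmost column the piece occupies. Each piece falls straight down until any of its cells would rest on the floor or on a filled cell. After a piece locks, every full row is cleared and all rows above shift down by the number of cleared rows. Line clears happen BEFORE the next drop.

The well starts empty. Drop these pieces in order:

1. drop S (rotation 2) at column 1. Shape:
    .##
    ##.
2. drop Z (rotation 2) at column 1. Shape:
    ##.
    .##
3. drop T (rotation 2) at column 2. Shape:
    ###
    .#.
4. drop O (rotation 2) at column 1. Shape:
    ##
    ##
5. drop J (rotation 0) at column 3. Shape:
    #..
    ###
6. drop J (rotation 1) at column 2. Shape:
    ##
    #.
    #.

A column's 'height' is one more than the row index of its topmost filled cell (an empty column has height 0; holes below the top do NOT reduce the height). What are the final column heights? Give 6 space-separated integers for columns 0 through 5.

Drop 1: S rot2 at col 1 lands with bottom-row=0; cleared 0 line(s) (total 0); column heights now [0 1 2 2 0 0], max=2
Drop 2: Z rot2 at col 1 lands with bottom-row=2; cleared 0 line(s) (total 0); column heights now [0 4 4 3 0 0], max=4
Drop 3: T rot2 at col 2 lands with bottom-row=3; cleared 0 line(s) (total 0); column heights now [0 4 5 5 5 0], max=5
Drop 4: O rot2 at col 1 lands with bottom-row=5; cleared 0 line(s) (total 0); column heights now [0 7 7 5 5 0], max=7
Drop 5: J rot0 at col 3 lands with bottom-row=5; cleared 0 line(s) (total 0); column heights now [0 7 7 7 6 6], max=7
Drop 6: J rot1 at col 2 lands with bottom-row=7; cleared 0 line(s) (total 0); column heights now [0 7 10 10 6 6], max=10

Answer: 0 7 10 10 6 6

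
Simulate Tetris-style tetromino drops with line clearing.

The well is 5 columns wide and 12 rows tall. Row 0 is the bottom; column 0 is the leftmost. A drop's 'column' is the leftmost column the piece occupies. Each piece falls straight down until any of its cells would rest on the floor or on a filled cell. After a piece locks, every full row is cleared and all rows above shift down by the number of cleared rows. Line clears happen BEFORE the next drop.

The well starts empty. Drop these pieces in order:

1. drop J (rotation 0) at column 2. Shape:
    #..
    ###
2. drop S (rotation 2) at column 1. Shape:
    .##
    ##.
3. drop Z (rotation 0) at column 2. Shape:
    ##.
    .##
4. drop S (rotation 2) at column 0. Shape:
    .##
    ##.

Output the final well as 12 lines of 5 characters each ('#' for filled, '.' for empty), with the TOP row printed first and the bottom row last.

Answer: .....
.....
.....
.....
.....
.##..
####.
...##
..##.
.##..
..#..
..###

Derivation:
Drop 1: J rot0 at col 2 lands with bottom-row=0; cleared 0 line(s) (total 0); column heights now [0 0 2 1 1], max=2
Drop 2: S rot2 at col 1 lands with bottom-row=2; cleared 0 line(s) (total 0); column heights now [0 3 4 4 1], max=4
Drop 3: Z rot0 at col 2 lands with bottom-row=4; cleared 0 line(s) (total 0); column heights now [0 3 6 6 5], max=6
Drop 4: S rot2 at col 0 lands with bottom-row=5; cleared 0 line(s) (total 0); column heights now [6 7 7 6 5], max=7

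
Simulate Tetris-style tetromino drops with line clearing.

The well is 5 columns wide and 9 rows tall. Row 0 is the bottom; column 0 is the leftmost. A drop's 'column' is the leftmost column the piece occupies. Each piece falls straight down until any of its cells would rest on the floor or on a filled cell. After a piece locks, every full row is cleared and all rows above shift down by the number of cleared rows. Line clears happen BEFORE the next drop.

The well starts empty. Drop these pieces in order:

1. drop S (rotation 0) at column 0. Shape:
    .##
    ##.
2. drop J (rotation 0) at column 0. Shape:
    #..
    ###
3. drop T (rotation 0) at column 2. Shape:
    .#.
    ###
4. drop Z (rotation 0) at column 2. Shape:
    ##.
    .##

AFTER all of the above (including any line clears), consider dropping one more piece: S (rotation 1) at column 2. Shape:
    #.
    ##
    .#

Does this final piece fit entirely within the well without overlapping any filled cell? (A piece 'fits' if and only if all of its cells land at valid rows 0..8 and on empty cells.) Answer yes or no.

Answer: no

Derivation:
Drop 1: S rot0 at col 0 lands with bottom-row=0; cleared 0 line(s) (total 0); column heights now [1 2 2 0 0], max=2
Drop 2: J rot0 at col 0 lands with bottom-row=2; cleared 0 line(s) (total 0); column heights now [4 3 3 0 0], max=4
Drop 3: T rot0 at col 2 lands with bottom-row=3; cleared 0 line(s) (total 0); column heights now [4 3 4 5 4], max=5
Drop 4: Z rot0 at col 2 lands with bottom-row=5; cleared 0 line(s) (total 0); column heights now [4 3 7 7 6], max=7
Test piece S rot1 at col 2 (width 2): heights before test = [4 3 7 7 6]; fits = False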